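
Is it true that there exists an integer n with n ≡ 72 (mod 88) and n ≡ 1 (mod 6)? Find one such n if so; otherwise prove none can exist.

gcd(88, 6) = 2. If n ≡ 72 (mod 88) and n ≡ 1 (mod 6), then n ≡ 72 (mod 2) and n ≡ 1 (mod 2).
These are incompatible: 72 − 1 = 71 is not divisible by 2.
Therefore no such n exists.

No, no such integer exists.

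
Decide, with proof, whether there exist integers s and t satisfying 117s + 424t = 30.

117 and 424 are coprime, so 117s + 424t ranges over all of ℤ.
Run the Euclidean algorithm on 424 and 117: 424 = 3·117 + 73, 117 = 1·73 + 44, 73 = 1·44 + 29, 44 = 1·29 + 15, 29 = 1·15 + 14, 15 = 1·14 + 1, 14 = 14·1 + 0.
Working back up the chain: 1 = 15 − 1·14 = 15 − (29 − 1·15) = −29 + 2·15 = −29 + 2·(44 − 1·29) = 2·44 − 3·29 = 2·44 − 3·(73 − 1·44) = −3·73 + 5·44 = −3·73 + 5·(117 − 1·73) = 5·117 − 8·73 = 5·117 − 8·(424 − 3·117) = −8·424 + 29·117. So 117·29 + 424·(-8) = 1.
Times 30: 117·870 + 424·(-240) = 30, so (870, -240) solves it.
Shifting by a multiple of (424, −117) keeps it a solution: s = 870 − 2·424 = 22, t = -240 + 2·117 = -6.
Indeed 117·22 + 424·(-6) = 2574 − 2544 = 30.

s = 22, t = -6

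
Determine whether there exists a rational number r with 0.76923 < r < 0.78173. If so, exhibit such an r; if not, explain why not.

Multiplying by 9: 9·0.76923 = 6.92307 and 9·0.78173 = 7.03557, so the integer 7 lies strictly between them.
Hence 7/9 is a rational number with 0.76923 < 7/9 < 0.78173.

r = 7/9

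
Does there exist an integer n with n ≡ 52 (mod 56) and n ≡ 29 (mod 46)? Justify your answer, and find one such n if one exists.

No such integer exists.

Reduce both congruences modulo 2, which divides 56 and 46: they say n ≡ 52 (mod 2) and n ≡ 29 (mod 2).
However 52 ≡ 0 and 29 ≡ 1 (mod 2), and 0 ≠ 1.
So no integer satisfies both congruences.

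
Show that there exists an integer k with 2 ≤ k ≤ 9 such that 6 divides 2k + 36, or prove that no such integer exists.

k = 3

k = 3 works, since 2·3 + 36 = 42 = 7·6.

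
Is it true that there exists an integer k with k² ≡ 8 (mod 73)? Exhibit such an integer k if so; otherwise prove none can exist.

Take k = 64. Then 64² = 4096 = 56·73 + 8, so 64² ≡ 8 (mod 73).

k = 64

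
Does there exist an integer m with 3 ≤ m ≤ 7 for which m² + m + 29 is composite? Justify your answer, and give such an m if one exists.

m = 4

At m = 4: 4² + 4 + 29 = 49 = 7·7, which is composite.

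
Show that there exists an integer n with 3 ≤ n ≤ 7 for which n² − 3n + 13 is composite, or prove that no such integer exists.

The values for n = 3, 4, …, 7 are 13, 17, 23, 31, 41, and each of these is prime.
So no value in the range makes the expression composite.

No, no such integer n in that range exists.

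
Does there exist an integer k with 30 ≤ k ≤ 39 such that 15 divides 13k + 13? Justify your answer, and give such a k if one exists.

No, no such integer k in that range exists.

The values of 13k + 13 for k = 30, 31, …, 39 are 403, 416, 429, 442, 455, 468, 481, 494, 507, 520; reduced mod 15 these are 13, 11, 9, 7, 5, 3, 1, 14, 12, 10.
The residue 0 does not occur, so no k in [30, 39] makes 13k + 13 a multiple of 15.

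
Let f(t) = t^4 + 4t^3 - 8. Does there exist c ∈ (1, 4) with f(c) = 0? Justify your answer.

Yes, f has a root in the interval.

f(1) = -3 and f(4) = 504, which have opposite signs.
As a polynomial, f is continuous on every closed interval.
By the Intermediate Value Theorem, f takes the value 0 somewhere in the open interval.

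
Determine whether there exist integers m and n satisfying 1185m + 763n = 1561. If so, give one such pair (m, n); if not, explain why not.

m = 161, n = -248

1185 and 763 are coprime, so 1185m + 763n ranges over all of ℤ.
Run the Euclidean algorithm on 1185 and 763: 1185 = 1·763 + 422, 763 = 1·422 + 341, 422 = 1·341 + 81, 341 = 4·81 + 17, 81 = 4·17 + 13, 17 = 1·13 + 4, 13 = 3·4 + 1, 4 = 4·1 + 0.
Back-substituting, 1 = 13 − 3·4 = 13 − 3·(17 − 1·13) = −3·17 + 4·13 = −3·17 + 4·(81 − 4·17) = 4·81 − 19·17 = 4·81 − 19·(341 − 4·81) = −19·341 + 80·81 = −19·341 + 80·(422 − 1·341) = 80·422 − 99·341 = 80·422 − 99·(763 − 1·422) = −99·763 + 179·422 = −99·763 + 179·(1185 − 1·763) = 179·1185 − 278·763; that is, 1185·179 + 763·(-278) = 1.
Times 1561: 1185·279419 + 763·(-433958) = 1561, so (279419, -433958) solves it.
The general solution is m = 279419 + 763k, n = -433958 − 1185k; taking k = -366 gives the smaller pair m = 161, n = -248.
Check: 1185·161 + 763·(-248) = 190785 − 189224 = 1561. ✓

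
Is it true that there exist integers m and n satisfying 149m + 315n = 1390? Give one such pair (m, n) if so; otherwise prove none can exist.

m = 170, n = -76

149 and 315 are coprime, so 149m + 315n ranges over all of ℤ.
Dividing repeatedly: 315 = 2·149 + 17, 149 = 8·17 + 13, 17 = 1·13 + 4, 13 = 3·4 + 1, 4 = 4·1 + 0.
Unwinding: 1 = 13 − 3·4 = 13 − 3·(17 − 1·13) = −3·17 + 4·13 = −3·17 + 4·(149 − 8·17) = 4·149 − 35·17 = 4·149 − 35·(315 − 2·149) = −35·315 + 74·149, i.e. 149·74 + 315·(-35) = 1.
Scaling by 1390 gives the particular solution (m, n) = (102860, -48650).
The general solution is m = 102860 + 315k, n = -48650 − 149k; taking k = -326 gives the smaller pair m = 170, n = -76.
Indeed 149·170 + 315·(-76) = 25330 − 23940 = 1390.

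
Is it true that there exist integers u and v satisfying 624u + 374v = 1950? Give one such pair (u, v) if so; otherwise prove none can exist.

Since gcd(624, 374) = 2 and 1950 = 2·975, Bézout's identity guarantees a solution.
Dividing through by 2 reduces the equation to 312u + 187v = 975.
Euclidean algorithm: 312 = 1·187 + 125, 187 = 1·125 + 62, 125 = 2·62 + 1, 62 = 62·1 + 0.
Unwinding: 1 = 125 − 2·62 = 125 − 2·(187 − 1·125) = −2·187 + 3·125 = −2·187 + 3·(312 − 1·187) = 3·312 − 5·187, i.e. 312·3 + 187·(-5) = 1.
Scaling by 975 gives the particular solution (u, v) = (2925, -4875).
Subtracting 15·187 from u and adding 15·312 to v gives the tidier solution (120, -195).
Indeed 624·120 + 374·(-195) = 74880 − 72930 = 1950.

u = 120, v = -195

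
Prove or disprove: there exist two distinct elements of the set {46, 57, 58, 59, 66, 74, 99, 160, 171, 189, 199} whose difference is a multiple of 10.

46 and 66 are such a pair.

Reduce each element mod 10: 46↦6, 57↦7, 58↦8, 59↦9, 66↦6, 74↦4, 99↦9, 160↦0, 171↦1, 189↦9, 199↦9. The residue 6 repeats (at 46 and 66), and 66 − 46 = 20 = 2·10.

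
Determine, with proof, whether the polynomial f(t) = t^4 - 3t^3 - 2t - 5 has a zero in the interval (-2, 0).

Yes, f has a root in the interval.

f(-2) = 39 and f(0) = -5, which have opposite signs.
As a polynomial, f is continuous on every closed interval.
By the Intermediate Value Theorem f must vanish at some point of (-2, 0).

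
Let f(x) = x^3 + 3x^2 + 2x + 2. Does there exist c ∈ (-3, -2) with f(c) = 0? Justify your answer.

f(-3) = -4 and f(-2) = 2, which have opposite signs.
As a polynomial, f is continuous on every closed interval.
The Intermediate Value Theorem then guarantees some c ∈ (-3, -2) with f(c) = 0.

Yes, such a c exists.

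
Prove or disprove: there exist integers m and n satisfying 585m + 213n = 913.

No, no such integers exist.

Both 585 and 213 are divisible by gcd(585, 213) = 3, hence so is any combination 585m + 213n.
But 913 = 3·304 + 1, so 3 ∤ 913.
Therefore 585m + 213n = 913 has no solution in integers.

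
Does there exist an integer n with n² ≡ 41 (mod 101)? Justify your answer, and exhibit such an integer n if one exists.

101 is prime, so by Euler's criterion 41 is a square mod 101 iff 41^((101−1)/2) = 41^50 ≡ 1 (mod 101).
Squaring successively (mod 101): 41^2 = 1681 ≡ 65; 41^4 ≡ 65² = 4225 ≡ 84; 41^8 ≡ 84² = 7056 ≡ 87; 41^16 ≡ 87² = 7569 ≡ 95; 41^32 ≡ 95² = 9025 ≡ 36.
Since 50 = 32 + 16 + 2, 41^50 ≡ 36 · 95 · 65; multiplying out mod 101: 36·95 = 3420 ≡ 87, then 87·65 = 5655 ≡ 100. Thus 41^50 ≡ 100 ≡ −1 (mod 101).
By Euler's criterion 41 is a quadratic non-residue mod 101: no n satisfies n² ≡ 41 (mod 101).

No such integer exists.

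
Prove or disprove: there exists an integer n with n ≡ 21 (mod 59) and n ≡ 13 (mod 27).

The moduli 59 and 27 are coprime, so by the Chinese Remainder Theorem a unique solution modulo 1593 exists.
Write n = 21 + 59t and require 21 + 59t ≡ 13 (mod 27), i.e. 59t ≡ 19 (mod 27).
59 ≡ 5 (mod 27), so this reads 5t ≡ 19 (mod 27). Invert 5 mod 27 by the Euclidean algorithm: 27 = 5·5 + 2, 5 = 2·2 + 1, 2 = 2·1 + 0; back-substituting, 1 = 5 − 2·2 = 5 − 2·(27 − 5·5) = −2·27 + 11·5. Hence 5·11 ≡ 1, so 5⁻¹ ≡ 11 (mod 27).
Multiplying by 11: t ≡ 11·19 = 209 ≡ 20 (mod 27).
Taking t = 20 gives n = 21 + 59·20 = 1201.
Indeed 1201 ≡ 21 (mod 59) and 1201 ≡ 13 (mod 27).

n = 1201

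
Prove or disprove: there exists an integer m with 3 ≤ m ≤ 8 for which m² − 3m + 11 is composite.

At m = 4: 4² − 3·4 + 11 = 15 = 3·5, which is composite.

m = 4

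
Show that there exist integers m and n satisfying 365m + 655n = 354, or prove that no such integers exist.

gcd(365, 655) = 5, so every integer of the form 365m + 655n is a multiple of 5.
But 354 = 5·70 + 4, so 5 ∤ 354.
Therefore 365m + 655n = 354 has no solution in integers.

No such integers exist.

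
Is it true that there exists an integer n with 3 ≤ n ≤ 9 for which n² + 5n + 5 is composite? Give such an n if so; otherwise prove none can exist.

At n = 5: 5² + 5·5 + 5 = 55 = 5·11, which is composite.

n = 5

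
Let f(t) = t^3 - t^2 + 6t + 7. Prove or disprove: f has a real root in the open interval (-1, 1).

Yes, f has a root in the interval.

f(-1) = -1 and f(1) = 13, which have opposite signs.
As a polynomial, f is continuous on every closed interval.
By the Intermediate Value Theorem, f takes the value 0 somewhere in the open interval.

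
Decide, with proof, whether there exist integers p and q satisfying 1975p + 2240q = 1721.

Any value of 1975p + 2240q is a multiple of gcd(1975, 2240) = 5.
However 1721 leaves remainder 1 on division by 5.
Hence no integers p, q satisfy the equation.

No, no such integers exist.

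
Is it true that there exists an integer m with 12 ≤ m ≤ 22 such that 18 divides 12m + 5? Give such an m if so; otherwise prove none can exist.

There is no such integer m in that range.

At m = 12, 12·12 + 5 = 149 ≡ 5 (mod 18), and each step in m adds 12, giving residues 5, 17, 11, 5, 17, 11, 5, 17, 11, 5, 17 for m = 12, 13, …, 22.
The residue 0 does not occur, so no m in [12, 22] makes 12m + 5 a multiple of 18.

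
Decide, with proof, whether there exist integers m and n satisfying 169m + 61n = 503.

Since gcd(169, 61) = 1, every integer is an integer combination of 169 and 61.
Dividing repeatedly: 169 = 2·61 + 47, 61 = 1·47 + 14, 47 = 3·14 + 5, 14 = 2·5 + 4, 5 = 1·4 + 1, 4 = 4·1 + 0.
Working back up the chain: 1 = 5 − 1·4 = 5 − (14 − 2·5) = −14 + 3·5 = −14 + 3·(47 − 3·14) = 3·47 − 10·14 = 3·47 − 10·(61 − 1·47) = −10·61 + 13·47 = −10·61 + 13·(169 − 2·61) = 13·169 − 36·61. So 169·13 + 61·(-36) = 1.
Multiplying through by 503: m = 13·503 = 6539, n = (-36)·503 = -18108 is a solution.
Subtracting 107·61 from m and adding 107·169 to n gives the tidier solution (12, -25).
Check: 169·12 + 61·(-25) = 2028 − 1525 = 503. ✓

m = 12, n = -25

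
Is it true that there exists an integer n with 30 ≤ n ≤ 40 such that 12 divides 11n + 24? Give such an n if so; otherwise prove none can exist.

n = 36

n = 36 works, since 11·36 + 24 = 420 = 35·12.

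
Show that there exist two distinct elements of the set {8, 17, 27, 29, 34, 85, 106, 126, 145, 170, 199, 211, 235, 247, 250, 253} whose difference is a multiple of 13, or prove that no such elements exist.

Yes: 8 and 34.

Reduce each element mod 13: 8↦8, 17↦4, 27↦1, 29↦3, 34↦8, 85↦7, 106↦2, 126↦9, 145↦2, 170↦1, 199↦4, 211↦3, 235↦1, 247↦0, 250↦3, 253↦6. The residue 8 repeats (at 8 and 34), and 34 − 8 = 26 = 2·13.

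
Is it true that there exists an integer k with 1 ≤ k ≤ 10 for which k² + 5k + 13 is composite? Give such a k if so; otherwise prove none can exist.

At k = 5: 5² + 5·5 + 13 = 63 = 3·21, which is composite.

k = 5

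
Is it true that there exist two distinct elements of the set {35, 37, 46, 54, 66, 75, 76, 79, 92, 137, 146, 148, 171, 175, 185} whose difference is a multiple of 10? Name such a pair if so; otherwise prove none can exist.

Yes: 35 and 75.

Both 35 and 75 leave remainder 5 on division by 10; their difference 40 = 4·10 is a multiple of 10.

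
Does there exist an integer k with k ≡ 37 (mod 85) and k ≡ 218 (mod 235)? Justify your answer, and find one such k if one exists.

No such integer exists.

Both moduli are multiples of 5 = gcd(85, 235), so any solution would satisfy k ≡ 37 and k ≡ 218 modulo 5 simultaneously.
But 37 mod 5 = 2 while 218 mod 5 = 3, a contradiction.
So no integer satisfies both congruences.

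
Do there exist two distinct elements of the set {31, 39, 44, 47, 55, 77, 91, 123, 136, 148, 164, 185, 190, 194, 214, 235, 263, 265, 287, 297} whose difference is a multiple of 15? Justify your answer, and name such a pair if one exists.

Reduce each element mod 15: 31↦1, 39↦9, 44↦14, 47↦2, 55↦10, 77↦2, 91↦1, 123↦3, 136↦1, 148↦13, 164↦14, 185↦5, 190↦10, 194↦14, 214↦4, 235↦10, 263↦8, 265↦10, 287↦2, 297↦12. The residue 1 repeats (at 31 and 91), and 91 − 31 = 60 = 4·15.

The pair (31, 91) works.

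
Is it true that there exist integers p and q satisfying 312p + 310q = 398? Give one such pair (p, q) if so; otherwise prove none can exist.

p = 44, q = -43

Since gcd(312, 310) = 2 and 398 = 2·199, Bézout's identity guarantees a solution.
Dividing through by 2 reduces the equation to 156p + 155q = 199.
Run the Euclidean algorithm on 156 and 155: 156 = 1·155 + 1, 155 = 155·1 + 0.
Unwinding: 1 = 156 − 1·155, i.e. 156·1 + 155·(-1) = 1.
Times 199: 156·199 + 155·(-199) = 199, so (199, -199) solves it.
Shifting by a multiple of (155, −156) keeps it a solution: p = 199 − 1·155 = 44, q = -199 + 1·156 = -43.
Indeed 312·44 + 310·(-43) = 13728 − 13330 = 398.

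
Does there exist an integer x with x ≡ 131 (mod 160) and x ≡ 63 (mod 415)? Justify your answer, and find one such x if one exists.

Reduce both congruences modulo 5, which divides 160 and 415: they say x ≡ 131 (mod 5) and x ≡ 63 (mod 5).
However 131 ≡ 1 and 63 ≡ 3 (mod 5), and 1 ≠ 3.
Hence the system has no solution.

No such integer exists.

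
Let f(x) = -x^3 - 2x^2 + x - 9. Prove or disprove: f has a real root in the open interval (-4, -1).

f(-4) = 19 and f(-1) = -11, which have opposite signs.
Since f is a polynomial it is continuous on [-4, -1].
By the Intermediate Value Theorem f must vanish at some point of (-4, -1).

Yes, f has a root in the interval.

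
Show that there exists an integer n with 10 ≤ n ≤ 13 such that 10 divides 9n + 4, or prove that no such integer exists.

No such integer n in that range exists.

For n = 10, 11, 12, 13 the values of 9n + 4 modulo 10 are 4, 3, 2, 1 respectively.
Since 0 is absent from this list, 10 ∤ 9n + 4 for every n with 10 ≤ n ≤ 13.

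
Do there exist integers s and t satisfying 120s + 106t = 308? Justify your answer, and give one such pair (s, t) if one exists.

s = 22, t = -22

Every value of 120s + 106t is a multiple of gcd(120, 106) = 2; since 2 ∣ 308, solutions exist.
Dividing through by 2 reduces the equation to 60s + 53t = 154.
Run the Euclidean algorithm on 60 and 53: 60 = 1·53 + 7, 53 = 7·7 + 4, 7 = 1·4 + 3, 4 = 1·3 + 1, 3 = 3·1 + 0.
Working back up the chain: 1 = 4 − 1·3 = 4 − (7 − 1·4) = −7 + 2·4 = −7 + 2·(53 − 7·7) = 2·53 − 15·7 = 2·53 − 15·(60 − 1·53) = −15·60 + 17·53. So 60·(-15) + 53·17 = 1.
Times 154: 60·(-2310) + 53·2618 = 154, so (-2310, 2618) solves it.
Shifting by a multiple of (53, −60) keeps it a solution: s = -2310 + 44·53 = 22, t = 2618 − 44·60 = -22.
Check: 120·22 + 106·(-22) = 2640 − 2332 = 308. ✓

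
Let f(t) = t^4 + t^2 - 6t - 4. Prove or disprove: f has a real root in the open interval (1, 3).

f(1) = -8 and f(3) = 68, which have opposite signs.
f is continuous everywhere (it is a polynomial), in particular on [1, 3].
By the Intermediate Value Theorem f must vanish at some point of (1, 3).

Yes, f has a root in the interval.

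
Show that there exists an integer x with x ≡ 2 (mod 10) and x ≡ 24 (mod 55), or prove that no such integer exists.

gcd(10, 55) = 5. If x ≡ 2 (mod 10) and x ≡ 24 (mod 55), then x ≡ 2 (mod 5) and x ≡ 24 (mod 5).
But 2 mod 5 = 2 while 24 mod 5 = 4, a contradiction.
So no integer satisfies both congruences.

No, no such integer exists.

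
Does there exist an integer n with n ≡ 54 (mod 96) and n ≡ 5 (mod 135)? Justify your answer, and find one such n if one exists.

gcd(96, 135) = 3. If n ≡ 54 (mod 96) and n ≡ 5 (mod 135), then n ≡ 54 (mod 3) and n ≡ 5 (mod 3).
These are incompatible: 54 − 5 = 49 is not divisible by 3.
Therefore no such n exists.

No such integer exists.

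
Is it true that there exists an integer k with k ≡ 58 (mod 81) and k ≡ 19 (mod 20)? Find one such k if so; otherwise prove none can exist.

k = 139

The moduli 81 and 20 are coprime, so by the Chinese Remainder Theorem a unique solution modulo 1620 exists.
Write k = 58 + 81t and require 58 + 81t ≡ 19 (mod 20), i.e. 81t ≡ 1 (mod 20).
81 ≡ 1 (mod 20), so this reads 1t ≡ 1 (mod 20). So t ≡ 1 (mod 20).
With t = 1: k = 58 + 81·1 = 139.
Verify: 139 = 1·81 + 58 and 139 = 6·20 + 19. ✓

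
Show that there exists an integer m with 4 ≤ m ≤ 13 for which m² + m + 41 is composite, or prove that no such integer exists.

The values for m = 4, 5, …, 13 are 61, 71, 83, 97, 113, 131, 151, 173, 197, 223, and each of these is prime.
So no value in the range makes the expression composite.

No, no such integer m in that range exists.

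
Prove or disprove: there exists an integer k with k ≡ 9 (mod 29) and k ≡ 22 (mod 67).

k = 357

Since 29 and 67 share no common factor, CRT says the pair of congruences has a solution (unique mod 1943).
Write k = 9 + 29t and require 9 + 29t ≡ 22 (mod 67), i.e. 29t ≡ 13 (mod 67).
Invert 29 mod 67 by the Euclidean algorithm: 67 = 2·29 + 9, 29 = 3·9 + 2, 9 = 4·2 + 1, 2 = 2·1 + 0; back-substituting, 1 = 9 − 4·2 = 9 − 4·(29 − 3·9) = −4·29 + 13·9 = −4·29 + 13·(67 − 2·29) = 13·67 − 30·29. Hence 29·(-30) ≡ 1, so 29⁻¹ ≡ -30 ≡ 37 (mod 67).
Therefore t ≡ 37·13 = 481 ≡ 12 (mod 67).
Taking t = 12 gives k = 9 + 29·12 = 357.
Verify: 357 = 12·29 + 9 and 357 = 5·67 + 22. ✓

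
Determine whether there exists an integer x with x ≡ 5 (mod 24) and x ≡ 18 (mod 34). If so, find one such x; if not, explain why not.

There is no such integer.

gcd(24, 34) = 2. If x ≡ 5 (mod 24) and x ≡ 18 (mod 34), then x ≡ 5 (mod 2) and x ≡ 18 (mod 2).
However 5 ≡ 1 and 18 ≡ 0 (mod 2), and 1 ≠ 0.
So no integer satisfies both congruences.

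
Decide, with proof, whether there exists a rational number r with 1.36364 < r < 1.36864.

Multiplying by 19: 19·1.36364 = 25.90916 and 19·1.36864 = 26.00416, so the integer 26 lies strictly between them.
So r = 26/19 works: it is a ratio of integers, and dividing 19·1.36364 < 26 < 19·1.36864 through by 19 gives 1.36364 < 26/19 < 1.36864.

r = 26/19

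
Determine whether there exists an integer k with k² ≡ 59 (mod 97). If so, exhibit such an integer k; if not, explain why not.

97 is prime, so by Euler's criterion 59 is a square mod 97 iff 59^((97−1)/2) = 59^48 ≡ 1 (mod 97).
Squaring successively (mod 97): 59^2 = 3481 ≡ 86; 59^4 ≡ 86² = 7396 ≡ 24; 59^8 ≡ 24² = 576 ≡ 91; 59^16 ≡ 91² = 8281 ≡ 36; 59^32 ≡ 36² = 1296 ≡ 35.
Since 48 = 32 + 16, 59^48 ≡ 35 · 36; multiplying out mod 97: 35·36 = 1260 ≡ 96. Thus 59^48 ≡ 96 ≡ −1 (mod 97).
By Euler's criterion 59 is a quadratic non-residue mod 97: no k satisfies k² ≡ 59 (mod 97).

No such integer exists.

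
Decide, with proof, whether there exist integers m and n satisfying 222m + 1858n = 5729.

Any value of 222m + 1858n is a multiple of gcd(222, 1858) = 2.
But 5729 = 2·2864 + 1, so 2 ∤ 5729.
Hence no integers m, n satisfy the equation.

No such integers exist.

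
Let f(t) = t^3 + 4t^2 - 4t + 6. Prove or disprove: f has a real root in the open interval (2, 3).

No such root exists.

The endpoint values f(2) = 22 and f(3) = 57 are both positive. Claim: f(t) > 0 for every t in (2, 3).
Shift to the endpoint 2: with t = 2 + u (0 < u < 1), one computes f(2 + u) = u^3 + 10u^2 + 24u + 22.
All 4 nonzero coefficients of this polynomial in u are positive; hence for u > 0 the value is a sum of positive terms (the constant 22 among them).
Therefore f(t) > 0 throughout (2, 3), and f has no zero there.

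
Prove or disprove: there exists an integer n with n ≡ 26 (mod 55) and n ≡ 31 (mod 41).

n = 851

Since 55 and 41 share no common factor, CRT says the pair of congruences has a solution (unique mod 2255).
Any solution of the first congruence is n = 26 + 55t; substituting into the second, 55t ≡ 31 − 26 ≡ 5 (mod 41).
55 ≡ 14 (mod 41), so this reads 14t ≡ 5 (mod 41). Note 14·3 = 42 ≡ 1 (mod 41) (as 42 − 1 = 1·41), so 14⁻¹ ≡ 3.
Therefore t ≡ 3·5 = 15 (mod 41).
With t = 15: n = 26 + 55·15 = 851.
Verify: 851 = 15·55 + 26 and 851 = 20·41 + 31. ✓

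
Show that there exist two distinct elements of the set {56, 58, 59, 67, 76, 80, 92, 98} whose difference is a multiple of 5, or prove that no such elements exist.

56 and 76 are such a pair.

Reduce each element mod 5: 56↦1, 58↦3, 59↦4, 67↦2, 76↦1, 80↦0, 92↦2, 98↦3. The residue 1 repeats (at 56 and 76), and 76 − 56 = 20 = 4·5.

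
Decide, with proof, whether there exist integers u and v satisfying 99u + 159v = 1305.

Since gcd(99, 159) = 3 and 1305 = 3·435, Bézout's identity guarantees a solution.
Dividing through by 3 reduces the equation to 33u + 53v = 435.
Euclidean algorithm: 53 = 1·33 + 20, 33 = 1·20 + 13, 20 = 1·13 + 7, 13 = 1·7 + 6, 7 = 1·6 + 1, 6 = 6·1 + 0.
Back-substituting, 1 = 7 − 1·6 = 7 − (13 − 1·7) = −13 + 2·7 = −13 + 2·(20 − 1·13) = 2·20 − 3·13 = 2·20 − 3·(33 − 1·20) = −3·33 + 5·20 = −3·33 + 5·(53 − 1·33) = 5·53 − 8·33; that is, 33·(-8) + 53·5 = 1.
Times 435: 33·(-3480) + 53·2175 = 435, so (-3480, 2175) solves it.
The general solution is u = -3480 + 53k, v = 2175 − 33k; taking k = 66 gives the smaller pair u = 18, v = -3.
Check: 99·18 + 159·(-3) = 1782 − 477 = 1305. ✓

u = 18, v = -3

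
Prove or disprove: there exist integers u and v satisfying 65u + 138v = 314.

u = 94, v = -42

Since gcd(65, 138) = 1, every integer is an integer combination of 65 and 138.
Euclidean algorithm: 138 = 2·65 + 8, 65 = 8·8 + 1, 8 = 8·1 + 0.
Unwinding: 1 = 65 − 8·8 = 65 − 8·(138 − 2·65) = −8·138 + 17·65, i.e. 65·17 + 138·(-8) = 1.
Multiplying through by 314: u = 17·314 = 5338, v = (-8)·314 = -2512 is a solution.
The general solution is u = 5338 + 138k, v = -2512 − 65k; taking k = -38 gives the smaller pair u = 94, v = -42.
Indeed 65·94 + 138·(-42) = 6110 − 5796 = 314.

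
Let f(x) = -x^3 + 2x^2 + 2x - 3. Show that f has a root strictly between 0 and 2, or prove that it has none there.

Such a root exists.

f(0) = -3 and f(2) = 1, which have opposite signs.
f is continuous everywhere (it is a polynomial), in particular on [0, 2].
By the Intermediate Value Theorem f must vanish at some point of (0, 2).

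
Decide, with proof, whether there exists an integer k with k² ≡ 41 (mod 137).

No, no such integer exists.

Apply Euler's criterion with the prime 137: 41 is a quadratic residue iff 41^68 ≡ 1 (mod 137), and a non-residue iff it is ≡ −1.
Repeated squaring mod 137: 41^2 = 1681 ≡ 37; 41^4 ≡ 37² = 1369 ≡ 136; 41^8 ≡ 136² = 18496 ≡ 1; 41^16 ≡ 1² = 1 ≡ 1; 41^32 ≡ 1² = 1 ≡ 1; 41^64 ≡ 1² = 1 ≡ 1.
Since 68 = 64 + 4, 41^68 ≡ 1 · 136; multiplying out mod 137: 1·136 = 136 ≡ 136. Thus 41^68 ≡ 136 ≡ −1 (mod 137).
By Euler's criterion 41 is a quadratic non-residue mod 137: no k satisfies k² ≡ 41 (mod 137).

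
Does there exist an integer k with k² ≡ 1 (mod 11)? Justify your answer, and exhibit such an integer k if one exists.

k = 10

k = 10 works: 10² = 100, and 100 − 1 = 99 = 9·11.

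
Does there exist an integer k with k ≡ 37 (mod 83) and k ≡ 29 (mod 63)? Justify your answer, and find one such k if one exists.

The moduli 83 and 63 are coprime, so by the Chinese Remainder Theorem a unique solution modulo 5229 exists.
Write k = 37 + 83t and require 37 + 83t ≡ 29 (mod 63), i.e. 83t ≡ 55 (mod 63).
83 ≡ 20 (mod 63), so this reads 20t ≡ 55 (mod 63). To invert 20 modulo 63: 63 = 3·20 + 3, 20 = 6·3 + 2, 3 = 1·2 + 1, 2 = 2·1 + 0, and unwinding, 1 = 3 − 1·2 = 3 − (20 − 6·3) = −20 + 7·3 = −20 + 7·(63 − 3·20) = 7·63 − 22·20. Thus 20⁻¹ ≡ -22 ≡ 41 (mod 63).
Therefore t ≡ 41·55 = 2255 ≡ 50 (mod 63).
Taking t = 50 gives k = 37 + 83·50 = 4187.
Indeed 4187 ≡ 37 (mod 83) and 4187 ≡ 29 (mod 63).

k = 4187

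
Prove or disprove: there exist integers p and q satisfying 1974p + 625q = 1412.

p = 513, q = -1618

Since gcd(1974, 625) = 1, every integer is an integer combination of 1974 and 625.
Run the Euclidean algorithm on 1974 and 625: 1974 = 3·625 + 99, 625 = 6·99 + 31, 99 = 3·31 + 6, 31 = 5·6 + 1, 6 = 6·1 + 0.
Working back up the chain: 1 = 31 − 5·6 = 31 − 5·(99 − 3·31) = −5·99 + 16·31 = −5·99 + 16·(625 − 6·99) = 16·625 − 101·99 = 16·625 − 101·(1974 − 3·625) = −101·1974 + 319·625. So 1974·(-101) + 625·319 = 1.
Scaling by 1412 gives the particular solution (p, q) = (-142612, 450428).
Adding 229·625 to p and subtracting 229·1974 from q gives the tidier solution (513, -1618).
Check: 1974·513 + 625·(-1618) = 1012662 − 1011250 = 1412. ✓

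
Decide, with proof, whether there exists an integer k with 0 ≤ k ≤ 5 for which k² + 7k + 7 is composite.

At k = 2: 2² + 7·2 + 7 = 25 = 5·5, which is composite.

k = 2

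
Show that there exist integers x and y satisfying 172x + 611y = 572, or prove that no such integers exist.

172 and 611 are coprime, so 172x + 611y ranges over all of ℤ.
Dividing repeatedly: 611 = 3·172 + 95, 172 = 1·95 + 77, 95 = 1·77 + 18, 77 = 4·18 + 5, 18 = 3·5 + 3, 5 = 1·3 + 2, 3 = 1·2 + 1, 2 = 2·1 + 0.
Working back up the chain: 1 = 3 − 1·2 = 3 − (5 − 1·3) = −5 + 2·3 = −5 + 2·(18 − 3·5) = 2·18 − 7·5 = 2·18 − 7·(77 − 4·18) = −7·77 + 30·18 = −7·77 + 30·(95 − 1·77) = 30·95 − 37·77 = 30·95 − 37·(172 − 1·95) = −37·172 + 67·95 = −37·172 + 67·(611 − 3·172) = 67·611 − 238·172. So 172·(-238) + 611·67 = 1.
Times 572: 172·(-136136) + 611·38324 = 572, so (-136136, 38324) solves it.
Adding 223·611 to x and subtracting 223·172 from y gives the tidier solution (117, -32).
Check: 172·117 + 611·(-32) = 20124 − 19552 = 572. ✓

x = 117, y = -32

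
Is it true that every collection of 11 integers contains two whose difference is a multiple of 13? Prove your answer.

Take the 11 consecutive integers 22, 23, …, 32: their residues mod 13 are all distinct because 11 ≤ 13.
No two share a residue, so no pair has difference divisible by 13; the claim fails for this set.

No; for instance {22, 23, 24, 25, 26, 27, 28, 29, 30, 31, 32} is a counterexample.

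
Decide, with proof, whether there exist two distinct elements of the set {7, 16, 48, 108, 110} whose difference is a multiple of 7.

Reduce each element modulo 7: 7↦0, 16↦2, 48↦6, 108↦3, 110↦5.
These 5 residues are pairwise different, hence no difference of two elements is divisible by 7.

No such pair exists.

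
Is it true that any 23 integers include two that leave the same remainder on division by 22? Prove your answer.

Yes, this is always true.

Each integer lies in one of the 22 residue classes modulo 22.
With 23 integers and only 22 classes, the pigeonhole principle forces two of them, say a and b, into the same class.
So a and b have equal remainders mod 22, which is exactly what was to be shown.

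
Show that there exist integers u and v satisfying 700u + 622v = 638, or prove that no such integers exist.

u = 64, v = -71

Every value of 700u + 622v is a multiple of gcd(700, 622) = 2; since 2 ∣ 638, solutions exist.
Dividing through by 2 reduces the equation to 350u + 311v = 319.
Euclidean algorithm: 350 = 1·311 + 39, 311 = 7·39 + 38, 39 = 1·38 + 1, 38 = 38·1 + 0.
Working back up the chain: 1 = 39 − 1·38 = 39 − (311 − 7·39) = −311 + 8·39 = −311 + 8·(350 − 1·311) = 8·350 − 9·311. So 350·8 + 311·(-9) = 1.
Times 319: 350·2552 + 311·(-2871) = 319, so (2552, -2871) solves it.
Shifting by a multiple of (311, −350) keeps it a solution: u = 2552 − 8·311 = 64, v = -2871 + 8·350 = -71.
Indeed 700·64 + 622·(-71) = 44800 − 44162 = 638.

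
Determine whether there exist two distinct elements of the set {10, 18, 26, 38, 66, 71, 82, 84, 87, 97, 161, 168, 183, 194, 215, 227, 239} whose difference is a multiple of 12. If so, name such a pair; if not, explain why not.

10 and 82 are such a pair.

Reduce each element mod 12: 10↦10, 18↦6, 26↦2, 38↦2, 66↦6, 71↦11, 82↦10, 84↦0, 87↦3, 97↦1, 161↦5, 168↦0, 183↦3, 194↦2, 215↦11, 227↦11, 239↦11. The residue 10 repeats (at 10 and 82), and 82 − 10 = 72 = 6·12.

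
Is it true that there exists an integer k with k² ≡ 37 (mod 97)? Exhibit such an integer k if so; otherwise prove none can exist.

No, no such integer exists.

97 is prime, so by Euler's criterion 37 is a square mod 97 iff 37^((97−1)/2) = 37^48 ≡ 1 (mod 97).
Repeated squaring mod 97: 37^2 = 1369 ≡ 11; 37^4 ≡ 11² = 121 ≡ 24; 37^8 ≡ 24² = 576 ≡ 91; 37^16 ≡ 91² = 8281 ≡ 36; 37^32 ≡ 36² = 1296 ≡ 35.
Since 48 = 32 + 16, 37^48 ≡ 35 · 36; multiplying out mod 97: 35·36 = 1260 ≡ 96. Thus 37^48 ≡ 96 ≡ −1 (mod 97).
By Euler's criterion 37 is a quadratic non-residue mod 97: no k satisfies k² ≡ 37 (mod 97).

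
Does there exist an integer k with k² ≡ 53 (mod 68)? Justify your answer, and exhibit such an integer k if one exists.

Take k = 57. Then 57² = 3249 = 47·68 + 53, so 57² ≡ 53 (mod 68).

k = 57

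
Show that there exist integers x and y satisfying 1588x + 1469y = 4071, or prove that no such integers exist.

x = 170, y = -181

Since gcd(1588, 1469) = 1, every integer is an integer combination of 1588 and 1469.
Dividing repeatedly: 1588 = 1·1469 + 119, 1469 = 12·119 + 41, 119 = 2·41 + 37, 41 = 1·37 + 4, 37 = 9·4 + 1, 4 = 4·1 + 0.
Unwinding: 1 = 37 − 9·4 = 37 − 9·(41 − 1·37) = −9·41 + 10·37 = −9·41 + 10·(119 − 2·41) = 10·119 − 29·41 = 10·119 − 29·(1469 − 12·119) = −29·1469 + 358·119 = −29·1469 + 358·(1588 − 1·1469) = 358·1588 − 387·1469, i.e. 1588·358 + 1469·(-387) = 1.
Times 4071: 1588·1457418 + 1469·(-1575477) = 4071, so (1457418, -1575477) solves it.
Shifting by a multiple of (1469, −1588) keeps it a solution: x = 1457418 − 992·1469 = 170, y = -1575477 + 992·1588 = -181.
Indeed 1588·170 + 1469·(-181) = 269960 − 265889 = 4071.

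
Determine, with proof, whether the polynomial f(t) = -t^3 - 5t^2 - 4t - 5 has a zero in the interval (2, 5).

No.

f(2) = -41 and f(5) = -275, both negative, so a sign-change argument is unavailable; we show f keeps this sign on the whole interval.
Substitute t = 2 + u, where 0 < u < 3 on the interval. Expanding, f(2 + u) = -u^3 - 11u^2 - 36u - 41.
The nonzero coefficients here are all negative, so for u > 0 every term is negative (or zero), and the constant term -41 is strictly negative.
So f is strictly negative on (2, 5); no root exists in the interval.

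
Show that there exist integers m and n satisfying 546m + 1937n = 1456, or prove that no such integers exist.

Every value of 546m + 1937n is a multiple of gcd(546, 1937) = 13; since 13 ∣ 1456, solutions exist.
Dividing through by 13 reduces the equation to 42m + 149n = 112.
Dividing repeatedly: 149 = 3·42 + 23, 42 = 1·23 + 19, 23 = 1·19 + 4, 19 = 4·4 + 3, 4 = 1·3 + 1, 3 = 3·1 + 0.
Working back up the chain: 1 = 4 − 1·3 = 4 − (19 − 4·4) = −19 + 5·4 = −19 + 5·(23 − 1·19) = 5·23 − 6·19 = 5·23 − 6·(42 − 1·23) = −6·42 + 11·23 = −6·42 + 11·(149 − 3·42) = 11·149 − 39·42. So 42·(-39) + 149·11 = 1.
Multiplying through by 112: m = (-39)·112 = -4368, n = 11·112 = 1232 is a solution.
The general solution is m = -4368 + 149k, n = 1232 − 42k; taking k = 30 gives the smaller pair m = 102, n = -28.
Check: 546·102 + 1937·(-28) = 55692 − 54236 = 1456. ✓

m = 102, n = -28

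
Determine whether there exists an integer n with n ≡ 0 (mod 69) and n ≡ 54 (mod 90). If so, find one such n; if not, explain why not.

The moduli are not coprime: gcd(69, 90) = 3. Compatibility requires 3 ∣ (54 − 0) = 54, which holds, so solutions exist.
Step through n = 0, 0 + 69, 0 + 2·69, …: the values 0, 69, 138, 207, 276, 345, 414 reduce mod 90 to 0, 69, 48, 27, 6, 75, 54. The value 414 hits 54.
Check: 414 mod 69 = 0, 414 mod 90 = 54. ✓

n = 414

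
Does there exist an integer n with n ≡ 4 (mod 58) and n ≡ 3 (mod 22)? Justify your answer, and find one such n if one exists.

Both moduli are multiples of 2 = gcd(58, 22), so any solution would satisfy n ≡ 4 and n ≡ 3 modulo 2 simultaneously.
But 4 mod 2 = 0 while 3 mod 2 = 1, a contradiction.
Therefore no such n exists.

No, no such integer exists.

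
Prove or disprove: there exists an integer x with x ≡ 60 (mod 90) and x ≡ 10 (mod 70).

x = 150

Here gcd(90, 70) = 10, and both 60 and 10 leave remainder 0 mod 10, so the system is consistent.
List candidates x ≡ 60 (mod 90): 60, 150. Modulo 70 these are 60, 10; 150 gives 10 as required.
Verify: 150 = 1·90 + 60 and 150 = 2·70 + 10. ✓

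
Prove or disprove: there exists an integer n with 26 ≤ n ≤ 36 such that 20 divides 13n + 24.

n = 32

Scanning upward from n = 26 gives 362, 375, 388, 401, 414, 427, none divisible by 20. At n = 32 we get 13·32 + 24 = 440, and 440 = 20·22.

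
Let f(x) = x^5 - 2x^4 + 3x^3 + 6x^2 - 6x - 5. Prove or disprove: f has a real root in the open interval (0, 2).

Such a root exists.

f(0) = -5 and f(2) = 31, which have opposite signs.
As a polynomial, f is continuous on every closed interval.
By the Intermediate Value Theorem, f takes the value 0 somewhere in the open interval.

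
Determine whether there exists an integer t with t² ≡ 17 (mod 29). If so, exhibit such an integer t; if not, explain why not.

No such integer exists.

Apply Euler's criterion with the prime 29: 17 is a quadratic residue iff 17^14 ≡ 1 (mod 29), and a non-residue iff it is ≡ −1.
Squaring successively (mod 29): 17^2 = 289 ≡ 28; 17^4 ≡ 28² = 784 ≡ 1; 17^8 ≡ 1² = 1 ≡ 1.
Since 14 = 8 + 4 + 2, 17^14 ≡ 1 · 1 · 28; multiplying out mod 29: 1·1 = 1 ≡ 1, then 1·28 = 28 ≡ 28. Thus 17^14 ≡ 28 ≡ −1 (mod 29).
By Euler's criterion 17 is a quadratic non-residue mod 29: no t satisfies t² ≡ 17 (mod 29).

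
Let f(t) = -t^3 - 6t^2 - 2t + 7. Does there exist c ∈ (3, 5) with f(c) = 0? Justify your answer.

The endpoint values f(3) = -80 and f(5) = -278 are both negative. Claim: f(t) < 0 for every t in (3, 5).
Substitute t = 3 + u, where 0 < u < 2 on the interval. Expanding, f(3 + u) = -u^3 - 15u^2 - 65u - 80.
All 4 nonzero coefficients of this polynomial in u are negative; hence for u > 0 the value is a sum of negative terms (the constant -80 among them).
So f is strictly negative on (3, 5); no root exists in the interval.

f has no root in that interval.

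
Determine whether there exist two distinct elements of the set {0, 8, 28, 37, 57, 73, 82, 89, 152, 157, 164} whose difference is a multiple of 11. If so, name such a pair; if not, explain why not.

Residues mod 11: 0↦0, 8↦8, 28↦6, 37↦4, 57↦2, 73↦7, 82↦5, 89↦1, 152↦9, 157↦3, 164↦10.
These 11 residues are pairwise different, hence no difference of two elements is divisible by 11.

No such pair exists.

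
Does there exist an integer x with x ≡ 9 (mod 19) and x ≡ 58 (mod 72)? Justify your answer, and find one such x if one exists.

The moduli 19 and 72 are coprime, so by the Chinese Remainder Theorem a unique solution modulo 1368 exists.
Write x = 9 + 19t and require 9 + 19t ≡ 58 (mod 72), i.e. 19t ≡ 49 (mod 72).
Note 19·19 = 361 ≡ 1 (mod 72) (as 361 − 1 = 5·72), so 19⁻¹ ≡ 19.
Therefore t ≡ 19·49 = 931 ≡ 67 (mod 72).
Taking t = 67 gives x = 9 + 19·67 = 1282.
Indeed 1282 ≡ 9 (mod 19) and 1282 ≡ 58 (mod 72).

x = 1282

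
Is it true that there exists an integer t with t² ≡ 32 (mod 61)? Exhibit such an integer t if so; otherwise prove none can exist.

No such integer exists.

Apply Euler's criterion with the prime 61: 32 is a quadratic residue iff 32^30 ≡ 1 (mod 61), and a non-residue iff it is ≡ −1.
Squaring successively (mod 61): 32^2 = 1024 ≡ 48; 32^4 ≡ 48² = 2304 ≡ 47; 32^8 ≡ 47² = 2209 ≡ 13; 32^16 ≡ 13² = 169 ≡ 47.
Since 30 = 16 + 8 + 4 + 2, 32^30 ≡ 47 · 13 · 47 · 48; multiplying out mod 61: 47·13 = 611 ≡ 1, then 1·47 = 47 ≡ 47, then 47·48 = 2256 ≡ 60. Thus 32^30 ≡ 60 ≡ −1 (mod 61).
The value −1 means 32 is a non-residue modulo 61, so t² ≡ 32 (mod 61) is impossible.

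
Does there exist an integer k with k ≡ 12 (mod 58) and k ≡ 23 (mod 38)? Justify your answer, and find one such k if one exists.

gcd(58, 38) = 2. If k ≡ 12 (mod 58) and k ≡ 23 (mod 38), then k ≡ 12 (mod 2) and k ≡ 23 (mod 2).
These are incompatible: 12 − 23 = -11 is not divisible by 2.
Hence the system has no solution.

No such integer exists.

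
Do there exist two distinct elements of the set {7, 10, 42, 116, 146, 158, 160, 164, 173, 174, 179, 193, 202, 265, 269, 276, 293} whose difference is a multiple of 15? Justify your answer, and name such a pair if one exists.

Reduce each element mod 15: 7↦7, 10↦10, 42↦12, 116↦11, 146↦11, 158↦8, 160↦10, 164↦14, 173↦8, 174↦9, 179↦14, 193↦13, 202↦7, 265↦10, 269↦14, 276↦6, 293↦8. The residue 7 repeats (at 7 and 202), and 202 − 7 = 195 = 13·15.

7 and 202 are such a pair.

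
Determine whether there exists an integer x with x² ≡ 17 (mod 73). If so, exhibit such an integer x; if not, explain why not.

73 is prime, so by Euler's criterion 17 is a square mod 73 iff 17^((73−1)/2) = 17^36 ≡ 1 (mod 73).
Repeated squaring mod 73: 17^2 = 289 ≡ 70; 17^4 ≡ 70² = 4900 ≡ 9; 17^8 ≡ 9² = 81 ≡ 8; 17^16 ≡ 8² = 64 ≡ 64; 17^32 ≡ 64² = 4096 ≡ 8.
Since 36 = 32 + 4, 17^36 ≡ 8 · 9; multiplying out mod 73: 8·9 = 72 ≡ 72. Thus 17^36 ≡ 72 ≡ −1 (mod 73).
By Euler's criterion 17 is a quadratic non-residue mod 73: no x satisfies x² ≡ 17 (mod 73).

There is no such integer.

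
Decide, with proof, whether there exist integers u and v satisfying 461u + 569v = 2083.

461 and 569 are coprime, so 461u + 569v ranges over all of ℤ.
Dividing repeatedly: 569 = 1·461 + 108, 461 = 4·108 + 29, 108 = 3·29 + 21, 29 = 1·21 + 8, 21 = 2·8 + 5, 8 = 1·5 + 3, 5 = 1·3 + 2, 3 = 1·2 + 1, 2 = 2·1 + 0.
Working back up the chain: 1 = 3 − 1·2 = 3 − (5 − 1·3) = −5 + 2·3 = −5 + 2·(8 − 1·5) = 2·8 − 3·5 = 2·8 − 3·(21 − 2·8) = −3·21 + 8·8 = −3·21 + 8·(29 − 1·21) = 8·29 − 11·21 = 8·29 − 11·(108 − 3·29) = −11·108 + 41·29 = −11·108 + 41·(461 − 4·108) = 41·461 − 175·108 = 41·461 − 175·(569 − 1·461) = −175·569 + 216·461. So 461·216 + 569·(-175) = 1.
Scaling by 2083 gives the particular solution (u, v) = (449928, -364525).
The general solution is u = 449928 + 569k, v = -364525 − 461k; taking k = -790 gives the smaller pair u = 418, v = -335.
Check: 461·418 + 569·(-335) = 192698 − 190615 = 2083. ✓

u = 418, v = -335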